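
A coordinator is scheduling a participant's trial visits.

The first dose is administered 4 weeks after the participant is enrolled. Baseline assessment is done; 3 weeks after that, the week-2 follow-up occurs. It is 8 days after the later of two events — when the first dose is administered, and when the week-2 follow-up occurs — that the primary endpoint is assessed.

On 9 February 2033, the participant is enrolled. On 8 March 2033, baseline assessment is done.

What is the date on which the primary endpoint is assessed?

The participant is enrolled: Feb 9, 2033.
The first dose is administered: Feb 9, 2033 + 4 weeks = Mar 9, 2033.
Baseline assessment is done: Mar 8, 2033.
The week-2 follow-up occurs: Mar 8, 2033 + 3 weeks = Mar 29, 2033.
Both prerequisites met — the first dose is administered (Mar 9, 2033), the week-2 follow-up occurs (Mar 29, 2033); the later is Mar 29, 2033.
The primary endpoint is assessed: Mar 29, 2033 + 8 days = Apr 6, 2033.

6 April 2033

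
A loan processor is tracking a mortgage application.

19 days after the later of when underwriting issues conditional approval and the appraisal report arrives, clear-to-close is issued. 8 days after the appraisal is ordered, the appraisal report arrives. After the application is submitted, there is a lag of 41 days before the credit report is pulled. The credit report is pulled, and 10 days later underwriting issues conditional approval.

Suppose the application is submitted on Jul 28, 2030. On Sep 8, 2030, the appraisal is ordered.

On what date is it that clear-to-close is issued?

Oct 6, 2030

The application is submitted: Jul 28, 2030.
The credit report is pulled: Jul 28, 2030 + 41 days = Sep 7, 2030.
Underwriting issues conditional approval: Sep 7, 2030 + 10 days = Sep 17, 2030.
The appraisal is ordered: Sep 8, 2030.
The appraisal report arrives: Sep 8, 2030 + 8 days = Sep 16, 2030.
Both prerequisites met — underwriting issues conditional approval (Sep 17, 2030), the appraisal report arrives (Sep 16, 2030); the later is Sep 17, 2030.
Clear-to-close is issued: Sep 17, 2030 + 19 days = Oct 6, 2030.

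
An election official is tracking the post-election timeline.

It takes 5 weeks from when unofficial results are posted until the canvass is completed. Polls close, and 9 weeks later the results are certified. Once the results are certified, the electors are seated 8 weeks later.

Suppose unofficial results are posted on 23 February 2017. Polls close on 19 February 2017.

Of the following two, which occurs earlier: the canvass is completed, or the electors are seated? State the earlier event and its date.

Unofficial results are posted: Feb 23, 2017.
The canvass is completed: Feb 23, 2017 + 5 weeks = Mar 30, 2017.
Polls close: Feb 19, 2017.
The results are certified: Feb 19, 2017 + 9 weeks = Apr 23, 2017.
The electors are seated: Apr 23, 2017 + 8 weeks = Jun 18, 2017.
Comparing: the canvass is completed on Mar 30, 2017 vs the electors are seated on Jun 18, 2017. Earlier: the canvass is completed.

The canvass is completed — 30 March 2017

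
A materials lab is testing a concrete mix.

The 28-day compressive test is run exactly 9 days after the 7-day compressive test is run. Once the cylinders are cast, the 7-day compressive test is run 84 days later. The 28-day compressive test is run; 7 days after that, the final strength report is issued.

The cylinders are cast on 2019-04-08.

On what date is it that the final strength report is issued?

2019-07-17

The cylinders are cast: Apr 8, 2019.
The 7-day compressive test is run: Apr 8, 2019 + 84 days = Jul 1, 2019.
The 28-day compressive test is run: Jul 1, 2019 + 9 days = Jul 10, 2019.
The final strength report is issued: Jul 10, 2019 + 7 days = Jul 17, 2019.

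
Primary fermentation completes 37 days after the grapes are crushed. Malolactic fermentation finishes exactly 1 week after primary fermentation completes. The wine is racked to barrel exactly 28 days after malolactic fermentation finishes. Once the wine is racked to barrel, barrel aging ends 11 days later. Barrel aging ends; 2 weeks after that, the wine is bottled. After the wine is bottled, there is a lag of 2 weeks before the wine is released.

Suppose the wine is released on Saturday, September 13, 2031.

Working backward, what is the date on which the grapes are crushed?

Sunday, May 25, 2031

The wine is released: Sep 13, 2031.
The wine is bottled: Sep 13, 2031 − 2 weeks = Aug 30, 2031.
Barrel aging ends: Aug 30, 2031 − 2 weeks = Aug 16, 2031.
The wine is racked to barrel: Aug 16, 2031 − 11 days = Aug 5, 2031.
Malolactic fermentation finishes: Aug 5, 2031 − 28 days = Jul 8, 2031.
Primary fermentation completes: Jul 8, 2031 − 1 week = Jul 1, 2031.
The grapes are crushed: Jul 1, 2031 − 37 days = May 25, 2031.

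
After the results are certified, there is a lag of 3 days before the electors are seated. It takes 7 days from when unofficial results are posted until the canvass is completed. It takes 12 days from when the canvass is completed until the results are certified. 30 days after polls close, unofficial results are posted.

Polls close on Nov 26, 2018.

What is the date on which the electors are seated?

Polls close: Nov 26, 2018.
Unofficial results are posted: Nov 26, 2018 + 30 days = Dec 26, 2018.
The canvass is completed: Dec 26, 2018 + 7 days = Jan 2, 2019.
The results are certified: Jan 2, 2019 + 12 days = Jan 14, 2019.
The electors are seated: Jan 14, 2019 + 3 days = Jan 17, 2019.

Jan 17, 2019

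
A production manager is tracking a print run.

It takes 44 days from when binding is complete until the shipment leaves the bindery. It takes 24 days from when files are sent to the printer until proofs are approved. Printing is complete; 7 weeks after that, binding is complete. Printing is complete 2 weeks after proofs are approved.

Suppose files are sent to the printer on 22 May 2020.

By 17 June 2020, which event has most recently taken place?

Proofs are approved

Files are sent to the printer: May 22, 2020.
Proofs are approved: May 22, 2020 + 24 days = Jun 15, 2020.
Printing is complete: Jun 15, 2020 + 2 weeks = Jun 29, 2020.
Binding is complete: Jun 29, 2020 + 7 weeks = Aug 17, 2020.
The shipment leaves the bindery: Aug 17, 2020 + 44 days = Sep 30, 2020.
Jun 17, 2020 falls between when proofs are approved (Jun 15, 2020) and when printing is complete (Jun 29, 2020).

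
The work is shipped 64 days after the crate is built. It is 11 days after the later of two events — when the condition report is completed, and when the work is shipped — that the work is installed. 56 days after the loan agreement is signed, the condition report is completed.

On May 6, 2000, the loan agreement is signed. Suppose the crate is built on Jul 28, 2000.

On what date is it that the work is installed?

The loan agreement is signed: May 6, 2000.
The condition report is completed: May 6, 2000 + 56 days = Jul 1, 2000.
The crate is built: Jul 28, 2000.
The work is shipped: Jul 28, 2000 + 64 days = Sep 30, 2000.
Both prerequisites met — the condition report is completed (Jul 1, 2000), the work is shipped (Sep 30, 2000); the later is Sep 30, 2000.
The work is installed: Sep 30, 2000 + 11 days = Oct 11, 2000.

Oct 11, 2000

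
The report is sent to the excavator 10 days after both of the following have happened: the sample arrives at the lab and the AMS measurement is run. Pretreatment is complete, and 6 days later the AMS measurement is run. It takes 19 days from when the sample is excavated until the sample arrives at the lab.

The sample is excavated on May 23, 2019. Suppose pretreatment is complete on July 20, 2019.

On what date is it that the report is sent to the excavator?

The sample is excavated: May 23, 2019.
The sample arrives at the lab: May 23, 2019 + 19 days = Jun 11, 2019.
Pretreatment is complete: Jul 20, 2019.
The AMS measurement is run: Jul 20, 2019 + 6 days = Jul 26, 2019.
Both prerequisites met — the sample arrives at the lab (Jun 11, 2019), the AMS measurement is run (Jul 26, 2019); the later is Jul 26, 2019.
The report is sent to the excavator: Jul 26, 2019 + 10 days = Aug 5, 2019.

August 5, 2019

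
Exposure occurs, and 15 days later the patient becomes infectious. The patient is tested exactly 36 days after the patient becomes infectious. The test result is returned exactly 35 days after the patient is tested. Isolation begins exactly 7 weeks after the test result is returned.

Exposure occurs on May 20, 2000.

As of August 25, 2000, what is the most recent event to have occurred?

Exposure occurs: May 20, 2000.
The patient becomes infectious: May 20, 2000 + 15 days = Jun 4, 2000.
The patient is tested: Jun 4, 2000 + 36 days = Jul 10, 2000.
The test result is returned: Jul 10, 2000 + 35 days = Aug 14, 2000.
Isolation begins: Aug 14, 2000 + 7 weeks = Oct 2, 2000.
Aug 25, 2000 falls between when the test result is returned (Aug 14, 2000) and when isolation begins (Oct 2, 2000).

The test result is returned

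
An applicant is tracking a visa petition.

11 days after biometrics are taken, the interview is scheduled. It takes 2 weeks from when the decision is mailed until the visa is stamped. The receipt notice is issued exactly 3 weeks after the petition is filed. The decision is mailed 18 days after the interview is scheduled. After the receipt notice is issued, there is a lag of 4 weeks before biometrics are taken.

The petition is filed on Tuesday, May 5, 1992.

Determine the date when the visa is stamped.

The petition is filed: May 5, 1992.
The receipt notice is issued: May 5, 1992 + 3 weeks = May 26, 1992.
Biometrics are taken: May 26, 1992 + 4 weeks = Jun 23, 1992.
The interview is scheduled: Jun 23, 1992 + 11 days = Jul 4, 1992.
The decision is mailed: Jul 4, 1992 + 18 days = Jul 22, 1992.
The visa is stamped: Jul 22, 1992 + 2 weeks = Aug 5, 1992.

Wednesday, August 5, 1992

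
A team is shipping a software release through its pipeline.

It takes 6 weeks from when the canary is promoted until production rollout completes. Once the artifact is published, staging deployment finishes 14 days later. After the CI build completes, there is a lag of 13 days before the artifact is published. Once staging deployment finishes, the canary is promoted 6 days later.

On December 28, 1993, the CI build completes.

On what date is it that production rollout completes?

March 13, 1994

The CI build completes: Dec 28, 1993.
The artifact is published: Dec 28, 1993 + 13 days = Jan 10, 1994.
Staging deployment finishes: Jan 10, 1994 + 14 days = Jan 24, 1994.
The canary is promoted: Jan 24, 1994 + 6 days = Jan 30, 1994.
Production rollout completes: Jan 30, 1994 + 6 weeks = Mar 13, 1994.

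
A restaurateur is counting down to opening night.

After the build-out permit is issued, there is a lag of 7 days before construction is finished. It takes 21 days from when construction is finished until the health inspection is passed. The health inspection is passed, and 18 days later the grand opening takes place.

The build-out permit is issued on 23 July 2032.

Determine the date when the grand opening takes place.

The build-out permit is issued: Jul 23, 2032.
Construction is finished: Jul 23, 2032 + 7 days = Jul 30, 2032.
The health inspection is passed: Jul 30, 2032 + 21 days = Aug 20, 2032.
The grand opening takes place: Aug 20, 2032 + 18 days = Sep 7, 2032.

7 September 2032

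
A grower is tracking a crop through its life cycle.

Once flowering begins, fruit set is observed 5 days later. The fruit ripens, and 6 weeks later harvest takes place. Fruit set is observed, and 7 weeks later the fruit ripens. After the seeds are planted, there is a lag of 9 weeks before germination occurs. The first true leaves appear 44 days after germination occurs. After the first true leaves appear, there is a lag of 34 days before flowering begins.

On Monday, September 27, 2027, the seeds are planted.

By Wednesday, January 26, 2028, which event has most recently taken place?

The first true leaves appear

The seeds are planted: Sep 27, 2027.
Germination occurs: Sep 27, 2027 + 9 weeks = Nov 29, 2027.
The first true leaves appear: Nov 29, 2027 + 44 days = Jan 12, 2028.
Flowering begins: Jan 12, 2028 + 34 days = Feb 15, 2028.
Fruit set is observed: Feb 15, 2028 + 5 days = Feb 20, 2028.
The fruit ripens: Feb 20, 2028 + 7 weeks = Apr 9, 2028.
Harvest takes place: Apr 9, 2028 + 6 weeks = May 21, 2028.
Jan 26, 2028 falls between when the first true leaves appear (Jan 12, 2028) and when flowering begins (Feb 15, 2028).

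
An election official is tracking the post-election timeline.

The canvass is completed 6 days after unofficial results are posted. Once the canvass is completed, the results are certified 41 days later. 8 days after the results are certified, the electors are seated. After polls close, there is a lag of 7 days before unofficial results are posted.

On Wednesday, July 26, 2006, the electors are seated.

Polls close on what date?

The electors are seated: Jul 26, 2006.
The results are certified: Jul 26, 2006 − 8 days = Jul 18, 2006.
The canvass is completed: Jul 18, 2006 − 41 days = Jun 7, 2006.
Unofficial results are posted: Jun 7, 2006 − 6 days = Jun 1, 2006.
Polls close: Jun 1, 2006 − 7 days = May 25, 2006.

Thursday, May 25, 2006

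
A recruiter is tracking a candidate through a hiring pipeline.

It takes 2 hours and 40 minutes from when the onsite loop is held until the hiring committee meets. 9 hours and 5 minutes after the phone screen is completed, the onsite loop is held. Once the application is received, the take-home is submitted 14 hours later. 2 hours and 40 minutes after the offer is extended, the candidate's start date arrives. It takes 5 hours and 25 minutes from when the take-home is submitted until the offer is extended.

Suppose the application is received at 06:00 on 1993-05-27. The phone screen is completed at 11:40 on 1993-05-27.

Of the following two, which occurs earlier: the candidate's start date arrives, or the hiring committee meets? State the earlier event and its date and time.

The application is received: 06:00 May 27, 1993.
The take-home is submitted: 06:00 May 27, 1993 + 14h = 20:00 May 27, 1993.
The offer is extended: 20:00 May 27, 1993 + 5h25m = 01:25 May 28, 1993.
The candidate's start date arrives: 01:25 May 28, 1993 + 2h40m = 04:05 May 28, 1993.
The phone screen is completed: 11:40 May 27, 1993.
The onsite loop is held: 11:40 May 27, 1993 + 9h05m = 20:45 May 27, 1993.
The hiring committee meets: 20:45 May 27, 1993 + 2h40m = 23:25 May 27, 1993.
Comparing: the candidate's start date arrives at 04:05 May 28, 1993 vs the hiring committee meets at 23:25 May 27, 1993. Earlier: the hiring committee meets.

The hiring committee meets — 23:25 on 1993-05-27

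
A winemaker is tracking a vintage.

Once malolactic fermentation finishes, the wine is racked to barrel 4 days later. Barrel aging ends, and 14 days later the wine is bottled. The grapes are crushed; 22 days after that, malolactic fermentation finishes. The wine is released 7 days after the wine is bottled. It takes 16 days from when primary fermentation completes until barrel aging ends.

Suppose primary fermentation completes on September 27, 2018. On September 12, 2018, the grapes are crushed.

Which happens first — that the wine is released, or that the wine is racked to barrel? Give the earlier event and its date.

The wine is racked to barrel — October 8, 2018

Primary fermentation completes: Sep 27, 2018.
Barrel aging ends: Sep 27, 2018 + 16 days = Oct 13, 2018.
The wine is bottled: Oct 13, 2018 + 14 days = Oct 27, 2018.
The wine is released: Oct 27, 2018 + 7 days = Nov 3, 2018.
The grapes are crushed: Sep 12, 2018.
Malolactic fermentation finishes: Sep 12, 2018 + 22 days = Oct 4, 2018.
The wine is racked to barrel: Oct 4, 2018 + 4 days = Oct 8, 2018.
Comparing: the wine is released on Nov 3, 2018 vs the wine is racked to barrel on Oct 8, 2018. Earlier: the wine is racked to barrel.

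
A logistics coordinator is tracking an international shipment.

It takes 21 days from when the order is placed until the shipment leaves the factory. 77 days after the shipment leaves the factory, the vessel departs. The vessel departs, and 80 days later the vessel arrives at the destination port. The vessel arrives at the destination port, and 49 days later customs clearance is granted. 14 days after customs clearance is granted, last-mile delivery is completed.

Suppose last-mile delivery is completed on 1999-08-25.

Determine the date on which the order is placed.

1998-12-27

Last-mile delivery is completed: Aug 25, 1999.
Customs clearance is granted: Aug 25, 1999 − 14 days = Aug 11, 1999.
The vessel arrives at the destination port: Aug 11, 1999 − 49 days = Jun 23, 1999.
The vessel departs: Jun 23, 1999 − 80 days = Apr 4, 1999.
The shipment leaves the factory: Apr 4, 1999 − 77 days = Jan 17, 1999.
The order is placed: Jan 17, 1999 − 21 days = Dec 27, 1998.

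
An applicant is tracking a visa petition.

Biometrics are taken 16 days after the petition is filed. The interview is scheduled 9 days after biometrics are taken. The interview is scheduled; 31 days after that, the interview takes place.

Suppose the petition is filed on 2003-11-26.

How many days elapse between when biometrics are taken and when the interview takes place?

40 days

Causal path: biometrics are taken → the interview is scheduled → the interview takes place.
Total delay along the path: 9 + 31 = 40 days.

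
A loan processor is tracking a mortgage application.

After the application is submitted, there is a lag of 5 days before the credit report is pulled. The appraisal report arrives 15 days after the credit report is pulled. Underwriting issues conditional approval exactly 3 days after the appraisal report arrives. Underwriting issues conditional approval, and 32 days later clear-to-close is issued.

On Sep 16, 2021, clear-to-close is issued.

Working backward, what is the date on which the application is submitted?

Jul 23, 2021

Clear-to-close is issued: Sep 16, 2021.
Underwriting issues conditional approval: Sep 16, 2021 − 32 days = Aug 15, 2021.
The appraisal report arrives: Aug 15, 2021 − 3 days = Aug 12, 2021.
The credit report is pulled: Aug 12, 2021 − 15 days = Jul 28, 2021.
The application is submitted: Jul 28, 2021 − 5 days = Jul 23, 2021.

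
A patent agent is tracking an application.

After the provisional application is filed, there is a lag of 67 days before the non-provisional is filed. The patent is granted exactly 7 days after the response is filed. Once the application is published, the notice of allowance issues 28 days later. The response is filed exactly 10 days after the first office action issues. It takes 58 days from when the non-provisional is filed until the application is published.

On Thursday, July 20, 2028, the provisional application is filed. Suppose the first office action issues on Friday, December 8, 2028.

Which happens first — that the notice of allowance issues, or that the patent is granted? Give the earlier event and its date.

The provisional application is filed: Jul 20, 2028.
The non-provisional is filed: Jul 20, 2028 + 67 days = Sep 25, 2028.
The application is published: Sep 25, 2028 + 58 days = Nov 22, 2028.
The notice of allowance issues: Nov 22, 2028 + 28 days = Dec 20, 2028.
The first office action issues: Dec 8, 2028.
The response is filed: Dec 8, 2028 + 10 days = Dec 18, 2028.
The patent is granted: Dec 18, 2028 + 7 days = Dec 25, 2028.
Comparing: the notice of allowance issues on Dec 20, 2028 vs the patent is granted on Dec 25, 2028. Earlier: the notice of allowance issues.

The notice of allowance issues — Wednesday, December 20, 2028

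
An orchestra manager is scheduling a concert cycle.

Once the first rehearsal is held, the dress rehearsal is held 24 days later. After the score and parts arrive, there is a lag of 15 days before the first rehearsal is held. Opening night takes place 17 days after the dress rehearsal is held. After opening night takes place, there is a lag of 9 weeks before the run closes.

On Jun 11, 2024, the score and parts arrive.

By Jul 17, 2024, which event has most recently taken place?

The score and parts arrive: Jun 11, 2024.
The first rehearsal is held: Jun 11, 2024 + 15 days = Jun 26, 2024.
The dress rehearsal is held: Jun 26, 2024 + 24 days = Jul 20, 2024.
Opening night takes place: Jul 20, 2024 + 17 days = Aug 6, 2024.
The run closes: Aug 6, 2024 + 9 weeks = Oct 8, 2024.
Jul 17, 2024 falls between when the first rehearsal is held (Jun 26, 2024) and when the dress rehearsal is held (Jul 20, 2024).

The first rehearsal is held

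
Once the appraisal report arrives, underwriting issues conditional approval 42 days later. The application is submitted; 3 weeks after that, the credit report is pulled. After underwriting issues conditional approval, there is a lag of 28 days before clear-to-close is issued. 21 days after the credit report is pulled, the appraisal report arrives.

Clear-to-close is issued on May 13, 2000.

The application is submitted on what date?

Jan 22, 2000

Clear-to-close is issued: May 13, 2000.
Underwriting issues conditional approval: May 13, 2000 − 28 days = Apr 15, 2000.
The appraisal report arrives: Apr 15, 2000 − 42 days = Mar 4, 2000.
The credit report is pulled: Mar 4, 2000 − 21 days = Feb 12, 2000.
The application is submitted: Feb 12, 2000 − 3 weeks = Jan 22, 2000.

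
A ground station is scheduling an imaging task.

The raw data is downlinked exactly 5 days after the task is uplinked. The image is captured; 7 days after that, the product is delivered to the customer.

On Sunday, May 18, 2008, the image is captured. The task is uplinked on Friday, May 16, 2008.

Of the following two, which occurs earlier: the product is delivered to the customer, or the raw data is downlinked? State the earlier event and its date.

The image is captured: May 18, 2008.
The product is delivered to the customer: May 18, 2008 + 7 days = May 25, 2008.
The task is uplinked: May 16, 2008.
The raw data is downlinked: May 16, 2008 + 5 days = May 21, 2008.
Comparing: the product is delivered to the customer on May 25, 2008 vs the raw data is downlinked on May 21, 2008. Earlier: the raw data is downlinked.

The raw data is downlinked — Wednesday, May 21, 2008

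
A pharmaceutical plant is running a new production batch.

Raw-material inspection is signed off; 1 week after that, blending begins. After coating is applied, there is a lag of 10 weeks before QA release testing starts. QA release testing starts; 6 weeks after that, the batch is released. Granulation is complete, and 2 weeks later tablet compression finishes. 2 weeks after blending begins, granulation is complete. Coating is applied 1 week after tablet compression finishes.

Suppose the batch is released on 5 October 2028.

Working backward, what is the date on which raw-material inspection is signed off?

The batch is released: Oct 5, 2028.
QA release testing starts: Oct 5, 2028 − 6 weeks = Aug 24, 2028.
Coating is applied: Aug 24, 2028 − 10 weeks = Jun 15, 2028.
Tablet compression finishes: Jun 15, 2028 − 1 week = Jun 8, 2028.
Granulation is complete: Jun 8, 2028 − 2 weeks = May 25, 2028.
Blending begins: May 25, 2028 − 2 weeks = May 11, 2028.
Raw-material inspection is signed off: May 11, 2028 − 1 week = May 4, 2028.

4 May 2028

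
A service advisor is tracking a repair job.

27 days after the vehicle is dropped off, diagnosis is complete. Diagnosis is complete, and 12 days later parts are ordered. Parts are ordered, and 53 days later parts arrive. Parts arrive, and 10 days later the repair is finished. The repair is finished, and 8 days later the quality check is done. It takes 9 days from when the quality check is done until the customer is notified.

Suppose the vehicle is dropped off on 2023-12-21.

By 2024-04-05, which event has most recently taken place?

The vehicle is dropped off: Dec 21, 2023.
Diagnosis is complete: Dec 21, 2023 + 27 days = Jan 17, 2024.
Parts are ordered: Jan 17, 2024 + 12 days = Jan 29, 2024.
Parts arrive: Jan 29, 2024 + 53 days = Mar 22, 2024.
The repair is finished: Mar 22, 2024 + 10 days = Apr 1, 2024.
The quality check is done: Apr 1, 2024 + 8 days = Apr 9, 2024.
The customer is notified: Apr 9, 2024 + 9 days = Apr 18, 2024.
Apr 5, 2024 falls between when the repair is finished (Apr 1, 2024) and when the quality check is done (Apr 9, 2024).

The repair is finished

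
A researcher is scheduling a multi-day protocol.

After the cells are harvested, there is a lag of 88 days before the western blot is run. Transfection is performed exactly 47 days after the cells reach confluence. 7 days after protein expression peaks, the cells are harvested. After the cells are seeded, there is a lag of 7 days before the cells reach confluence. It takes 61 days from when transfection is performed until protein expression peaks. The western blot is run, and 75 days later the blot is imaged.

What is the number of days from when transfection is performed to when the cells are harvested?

68 days

Causal path: transfection is performed → protein expression peaks → the cells are harvested.
Total delay along the path: 61 + 7 = 68 days.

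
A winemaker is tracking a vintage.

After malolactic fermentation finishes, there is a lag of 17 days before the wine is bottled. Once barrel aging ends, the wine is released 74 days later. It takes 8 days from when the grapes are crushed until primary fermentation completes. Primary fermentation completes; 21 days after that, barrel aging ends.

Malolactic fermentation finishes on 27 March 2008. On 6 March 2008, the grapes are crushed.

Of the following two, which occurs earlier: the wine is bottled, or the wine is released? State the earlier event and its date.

The wine is bottled — 13 April 2008

Malolactic fermentation finishes: Mar 27, 2008.
The wine is bottled: Mar 27, 2008 + 17 days = Apr 13, 2008.
The grapes are crushed: Mar 6, 2008.
Primary fermentation completes: Mar 6, 2008 + 8 days = Mar 14, 2008.
Barrel aging ends: Mar 14, 2008 + 21 days = Apr 4, 2008.
The wine is released: Apr 4, 2008 + 74 days = Jun 17, 2008.
Comparing: the wine is bottled on Apr 13, 2008 vs the wine is released on Jun 17, 2008. Earlier: the wine is bottled.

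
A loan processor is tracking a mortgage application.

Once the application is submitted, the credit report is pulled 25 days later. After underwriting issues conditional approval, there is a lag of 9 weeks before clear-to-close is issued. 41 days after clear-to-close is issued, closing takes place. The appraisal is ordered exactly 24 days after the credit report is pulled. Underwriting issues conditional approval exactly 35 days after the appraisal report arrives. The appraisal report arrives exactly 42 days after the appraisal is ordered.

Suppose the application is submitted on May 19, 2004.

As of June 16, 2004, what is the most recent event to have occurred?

The credit report is pulled

The application is submitted: May 19, 2004.
The credit report is pulled: May 19, 2004 + 25 days = Jun 13, 2004.
The appraisal is ordered: Jun 13, 2004 + 24 days = Jul 7, 2004.
The appraisal report arrives: Jul 7, 2004 + 42 days = Aug 18, 2004.
Underwriting issues conditional approval: Aug 18, 2004 + 35 days = Sep 22, 2004.
Clear-to-close is issued: Sep 22, 2004 + 9 weeks = Nov 24, 2004.
Closing takes place: Nov 24, 2004 + 41 days = Jan 4, 2005.
Jun 16, 2004 falls between when the credit report is pulled (Jun 13, 2004) and when the appraisal is ordered (Jul 7, 2004).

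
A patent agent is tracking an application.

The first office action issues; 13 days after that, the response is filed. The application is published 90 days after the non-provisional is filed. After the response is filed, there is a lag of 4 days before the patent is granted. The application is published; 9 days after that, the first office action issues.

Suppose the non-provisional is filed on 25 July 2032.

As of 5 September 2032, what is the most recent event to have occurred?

The non-provisional is filed: Jul 25, 2032.
The application is published: Jul 25, 2032 + 90 days = Oct 23, 2032.
The first office action issues: Oct 23, 2032 + 9 days = Nov 1, 2032.
The response is filed: Nov 1, 2032 + 13 days = Nov 14, 2032.
The patent is granted: Nov 14, 2032 + 4 days = Nov 18, 2032.
Sep 5, 2032 falls between when the non-provisional is filed (Jul 25, 2032) and when the application is published (Oct 23, 2032).

The non-provisional is filed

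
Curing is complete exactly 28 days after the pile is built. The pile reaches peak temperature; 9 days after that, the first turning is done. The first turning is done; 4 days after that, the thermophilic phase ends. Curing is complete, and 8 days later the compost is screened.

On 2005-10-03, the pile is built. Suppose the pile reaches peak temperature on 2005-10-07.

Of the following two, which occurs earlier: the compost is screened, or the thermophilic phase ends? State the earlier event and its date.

The pile is built: Oct 3, 2005.
Curing is complete: Oct 3, 2005 + 28 days = Oct 31, 2005.
The compost is screened: Oct 31, 2005 + 8 days = Nov 8, 2005.
The pile reaches peak temperature: Oct 7, 2005.
The first turning is done: Oct 7, 2005 + 9 days = Oct 16, 2005.
The thermophilic phase ends: Oct 16, 2005 + 4 days = Oct 20, 2005.
Comparing: the compost is screened on Nov 8, 2005 vs the thermophilic phase ends on Oct 20, 2005. Earlier: the thermophilic phase ends.

The thermophilic phase ends — 2005-10-20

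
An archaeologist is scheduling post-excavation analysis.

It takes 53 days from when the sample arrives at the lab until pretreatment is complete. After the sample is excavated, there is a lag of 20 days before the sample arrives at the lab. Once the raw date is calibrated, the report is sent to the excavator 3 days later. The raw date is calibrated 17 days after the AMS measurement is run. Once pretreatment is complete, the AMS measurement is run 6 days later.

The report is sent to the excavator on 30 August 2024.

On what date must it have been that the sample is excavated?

23 May 2024

The report is sent to the excavator: Aug 30, 2024.
The raw date is calibrated: Aug 30, 2024 − 3 days = Aug 27, 2024.
The AMS measurement is run: Aug 27, 2024 − 17 days = Aug 10, 2024.
Pretreatment is complete: Aug 10, 2024 − 6 days = Aug 4, 2024.
The sample arrives at the lab: Aug 4, 2024 − 53 days = Jun 12, 2024.
The sample is excavated: Jun 12, 2024 − 20 days = May 23, 2024.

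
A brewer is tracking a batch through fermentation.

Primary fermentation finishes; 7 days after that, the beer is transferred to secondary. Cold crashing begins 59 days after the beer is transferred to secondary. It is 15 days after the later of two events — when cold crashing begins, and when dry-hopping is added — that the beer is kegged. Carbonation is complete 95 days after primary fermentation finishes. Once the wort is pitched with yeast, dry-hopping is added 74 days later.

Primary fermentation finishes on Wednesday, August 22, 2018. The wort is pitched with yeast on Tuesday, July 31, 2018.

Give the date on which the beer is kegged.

Sunday, November 11, 2018

Primary fermentation finishes: Aug 22, 2018.
The beer is transferred to secondary: Aug 22, 2018 + 7 days = Aug 29, 2018.
Cold crashing begins: Aug 29, 2018 + 59 days = Oct 27, 2018.
The wort is pitched with yeast: Jul 31, 2018.
Dry-hopping is added: Jul 31, 2018 + 74 days = Oct 13, 2018.
Both prerequisites met — cold crashing begins (Oct 27, 2018), dry-hopping is added (Oct 13, 2018); the later is Oct 27, 2018.
The beer is kegged: Oct 27, 2018 + 15 days = Nov 11, 2018.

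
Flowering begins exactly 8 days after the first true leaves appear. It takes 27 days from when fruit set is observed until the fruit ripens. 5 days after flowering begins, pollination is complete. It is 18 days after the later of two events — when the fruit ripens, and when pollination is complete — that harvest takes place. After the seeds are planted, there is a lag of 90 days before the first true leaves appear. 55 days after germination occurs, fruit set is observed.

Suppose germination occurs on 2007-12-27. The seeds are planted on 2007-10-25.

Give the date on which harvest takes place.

2008-04-05

Germination occurs: Dec 27, 2007.
Fruit set is observed: Dec 27, 2007 + 55 days = Feb 20, 2008.
The fruit ripens: Feb 20, 2008 + 27 days = Mar 18, 2008.
The seeds are planted: Oct 25, 2007.
The first true leaves appear: Oct 25, 2007 + 90 days = Jan 23, 2008.
Flowering begins: Jan 23, 2008 + 8 days = Jan 31, 2008.
Pollination is complete: Jan 31, 2008 + 5 days = Feb 5, 2008.
Both prerequisites met — the fruit ripens (Mar 18, 2008), pollination is complete (Feb 5, 2008); the later is Mar 18, 2008.
Harvest takes place: Mar 18, 2008 + 18 days = Apr 5, 2008.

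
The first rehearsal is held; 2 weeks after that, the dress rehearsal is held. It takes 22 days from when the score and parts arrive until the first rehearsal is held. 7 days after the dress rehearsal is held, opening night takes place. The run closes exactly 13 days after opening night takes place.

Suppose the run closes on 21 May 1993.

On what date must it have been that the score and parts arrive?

The run closes: May 21, 1993.
Opening night takes place: May 21, 1993 − 13 days = May 8, 1993.
The dress rehearsal is held: May 8, 1993 − 7 days = May 1, 1993.
The first rehearsal is held: May 1, 1993 − 2 weeks = Apr 17, 1993.
The score and parts arrive: Apr 17, 1993 − 22 days = Mar 26, 1993.

26 March 1993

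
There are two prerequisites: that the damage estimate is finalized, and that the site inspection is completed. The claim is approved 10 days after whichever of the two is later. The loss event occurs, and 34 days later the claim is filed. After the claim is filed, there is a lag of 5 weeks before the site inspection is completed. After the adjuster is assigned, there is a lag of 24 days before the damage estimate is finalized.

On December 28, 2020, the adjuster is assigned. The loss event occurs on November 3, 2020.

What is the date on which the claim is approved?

January 31, 2021

The adjuster is assigned: Dec 28, 2020.
The damage estimate is finalized: Dec 28, 2020 + 24 days = Jan 21, 2021.
The loss event occurs: Nov 3, 2020.
The claim is filed: Nov 3, 2020 + 34 days = Dec 7, 2020.
The site inspection is completed: Dec 7, 2020 + 5 weeks = Jan 11, 2021.
Both prerequisites met — the damage estimate is finalized (Jan 21, 2021), the site inspection is completed (Jan 11, 2021); the later is Jan 21, 2021.
The claim is approved: Jan 21, 2021 + 10 days = Jan 31, 2021.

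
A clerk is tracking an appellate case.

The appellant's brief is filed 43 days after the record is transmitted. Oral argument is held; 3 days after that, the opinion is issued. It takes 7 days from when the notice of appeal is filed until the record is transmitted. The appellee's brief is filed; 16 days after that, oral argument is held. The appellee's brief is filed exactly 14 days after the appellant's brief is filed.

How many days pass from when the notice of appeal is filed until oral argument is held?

Causal path: the notice of appeal is filed → the record is transmitted → the appellant's brief is filed → the appellee's brief is filed → oral argument is held.
Total delay along the path: 7 + 43 + 14 + 16 = 80 days.

80 days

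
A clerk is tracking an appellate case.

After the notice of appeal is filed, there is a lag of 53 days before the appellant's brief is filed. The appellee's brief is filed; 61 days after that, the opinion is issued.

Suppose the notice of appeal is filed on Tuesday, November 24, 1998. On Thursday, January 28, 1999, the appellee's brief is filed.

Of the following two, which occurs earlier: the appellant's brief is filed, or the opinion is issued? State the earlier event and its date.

The notice of appeal is filed: Nov 24, 1998.
The appellant's brief is filed: Nov 24, 1998 + 53 days = Jan 16, 1999.
The appellee's brief is filed: Jan 28, 1999.
The opinion is issued: Jan 28, 1999 + 61 days = Mar 30, 1999.
Comparing: the appellant's brief is filed on Jan 16, 1999 vs the opinion is issued on Mar 30, 1999. Earlier: the appellant's brief is filed.

The appellant's brief is filed — Saturday, January 16, 1999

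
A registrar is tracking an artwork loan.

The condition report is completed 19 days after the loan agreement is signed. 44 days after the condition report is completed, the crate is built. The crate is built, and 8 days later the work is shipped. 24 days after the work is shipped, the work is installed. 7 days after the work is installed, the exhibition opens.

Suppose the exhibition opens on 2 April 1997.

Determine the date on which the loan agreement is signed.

21 December 1996

The exhibition opens: Apr 2, 1997.
The work is installed: Apr 2, 1997 − 7 days = Mar 26, 1997.
The work is shipped: Mar 26, 1997 − 24 days = Mar 2, 1997.
The crate is built: Mar 2, 1997 − 8 days = Feb 22, 1997.
The condition report is completed: Feb 22, 1997 − 44 days = Jan 9, 1997.
The loan agreement is signed: Jan 9, 1997 − 19 days = Dec 21, 1996.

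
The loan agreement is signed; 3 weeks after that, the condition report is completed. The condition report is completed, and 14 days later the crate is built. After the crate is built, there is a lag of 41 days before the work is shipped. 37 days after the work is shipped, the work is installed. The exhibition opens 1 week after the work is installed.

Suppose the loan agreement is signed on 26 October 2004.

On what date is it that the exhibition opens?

23 February 2005

The loan agreement is signed: Oct 26, 2004.
The condition report is completed: Oct 26, 2004 + 3 weeks = Nov 16, 2004.
The crate is built: Nov 16, 2004 + 14 days = Nov 30, 2004.
The work is shipped: Nov 30, 2004 + 41 days = Jan 10, 2005.
The work is installed: Jan 10, 2005 + 37 days = Feb 16, 2005.
The exhibition opens: Feb 16, 2005 + 1 week = Feb 23, 2005.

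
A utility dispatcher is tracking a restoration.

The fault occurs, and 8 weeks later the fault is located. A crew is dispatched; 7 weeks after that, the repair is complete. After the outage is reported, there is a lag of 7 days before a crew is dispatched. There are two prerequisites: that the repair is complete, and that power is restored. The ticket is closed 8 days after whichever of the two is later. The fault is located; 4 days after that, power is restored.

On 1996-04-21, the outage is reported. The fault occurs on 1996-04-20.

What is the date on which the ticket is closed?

The outage is reported: Apr 21, 1996.
A crew is dispatched: Apr 21, 1996 + 7 days = Apr 28, 1996.
The repair is complete: Apr 28, 1996 + 7 weeks = Jun 16, 1996.
The fault occurs: Apr 20, 1996.
The fault is located: Apr 20, 1996 + 8 weeks = Jun 15, 1996.
Power is restored: Jun 15, 1996 + 4 days = Jun 19, 1996.
Both prerequisites met — the repair is complete (Jun 16, 1996), power is restored (Jun 19, 1996); the later is Jun 19, 1996.
The ticket is closed: Jun 19, 1996 + 8 days = Jun 27, 1996.

1996-06-27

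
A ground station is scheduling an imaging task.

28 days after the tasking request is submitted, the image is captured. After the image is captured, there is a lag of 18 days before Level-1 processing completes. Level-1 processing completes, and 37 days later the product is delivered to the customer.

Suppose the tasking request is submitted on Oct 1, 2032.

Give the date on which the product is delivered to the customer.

The tasking request is submitted: Oct 1, 2032.
The image is captured: Oct 1, 2032 + 28 days = Oct 29, 2032.
Level-1 processing completes: Oct 29, 2032 + 18 days = Nov 16, 2032.
The product is delivered to the customer: Nov 16, 2032 + 37 days = Dec 23, 2032.

Dec 23, 2032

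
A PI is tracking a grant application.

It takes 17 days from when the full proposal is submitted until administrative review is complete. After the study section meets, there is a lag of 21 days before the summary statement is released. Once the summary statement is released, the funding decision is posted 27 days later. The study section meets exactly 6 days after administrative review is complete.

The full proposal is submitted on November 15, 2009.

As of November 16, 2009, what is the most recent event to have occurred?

The full proposal is submitted

The full proposal is submitted: Nov 15, 2009.
Administrative review is complete: Nov 15, 2009 + 17 days = Dec 2, 2009.
The study section meets: Dec 2, 2009 + 6 days = Dec 8, 2009.
The summary statement is released: Dec 8, 2009 + 21 days = Dec 29, 2009.
The funding decision is posted: Dec 29, 2009 + 27 days = Jan 25, 2010.
Nov 16, 2009 falls between when the full proposal is submitted (Nov 15, 2009) and when administrative review is complete (Dec 2, 2009).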